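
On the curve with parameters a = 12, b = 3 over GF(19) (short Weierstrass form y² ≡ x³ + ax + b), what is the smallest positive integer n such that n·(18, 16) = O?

4

2P: tangent at (18, 16): λ = (3·18² + 12)/(2·16) ≡ 15/13. 13⁻¹ ≡ 3 (mod 19), so λ ≡ 15·3 ≡ 7.
  x = λ² - 18 - 18 = 49 - 36 ≡ 13; y = λ·(18 - 13) - 16 ≡ 0. → (13, 0)
3P: (13, 0) + (18, 16). λ = (16 - 0)/(18 - 13) ≡ 16/5 mod 19. 5⁻¹ ≡ 4 (mod 19) since 5·4 = 20 ≡ 1, so λ ≡ 7.
  x = λ² - 13 - 18 = 49 - 31 ≡ 18; y = λ·(13 - 18) - 0 ≡ 3. → (18, 3)
4P: (18, 3) + (18, 16): same x and y₁ ≡ -y₂, so the sum is O.
4P = O, so the order is 4.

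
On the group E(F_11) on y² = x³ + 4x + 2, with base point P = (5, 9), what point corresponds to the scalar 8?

(4, 7)

Double-and-add on 8 = (1000)₂. Start with P = (5, 9) for the leading 1-bit.
double: tangent at (5, 9): λ = (3·5² + 4)/(2·9) ≡ 2/7. 7⁻¹ ≡ 8 (mod 11), so λ ≡ 2·8 ≡ 5.
  x = λ² - 5 - 5 = 25 - 10 ≡ 4; y = λ·(5 - 4) - 9 ≡ 7. → (4, 7)
double: tangent at (4, 7): λ = (3·4² + 4)/(2·7) ≡ 8/3. 3⁻¹ ≡ 4 (mod 11), so λ ≡ 8·4 ≡ 10.
  x = λ² - 4 - 4 = 100 - 8 ≡ 4; y = λ·(4 - 4) - 7 ≡ 4. → (4, 4)
double: tangent at (4, 4): λ = (3·4² + 4)/(2·4) ≡ 8/8. 8⁻¹ ≡ 7 (mod 11), so λ ≡ 8·7 ≡ 1.
  x = λ² - 4 - 4 = 1 - 8 ≡ 4; y = λ·(4 - 4) - 4 ≡ 7. → (4, 7)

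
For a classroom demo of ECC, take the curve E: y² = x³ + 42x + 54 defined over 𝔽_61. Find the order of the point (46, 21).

2P: tangent at (46, 21): λ = (3·46² + 42)/(2·21) ≡ 46/42. 42⁻¹ ≡ 16 (mod 61) since 42·16 = 672 ≡ 1, so λ ≡ 46·16 ≡ 4.
  x = λ² - 46 - 46 = 16 - 92 ≡ 46; y = λ·(46 - 46) - 21 ≡ 40. → (46, 40)
3P: (46, 40) + (46, 21): same x and y₁ ≡ -y₂, so the sum is 𝒪.
3P = 𝒪, so the order is 3.

3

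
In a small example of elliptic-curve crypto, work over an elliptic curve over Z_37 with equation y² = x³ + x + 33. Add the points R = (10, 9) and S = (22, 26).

(10, 9) + (22, 26). λ = (26 - 9)/(22 - 10) ≡ 17/12 mod 37. 12⁻¹ ≡ 34 (mod 37) since 12·34 = 408 ≡ 1, so λ ≡ 23.
  x = λ² - 10 - 22 = 529 - 32 ≡ 16; y = λ·(10 - 16) - 9 ≡ 1. → (16, 1)

(16, 1)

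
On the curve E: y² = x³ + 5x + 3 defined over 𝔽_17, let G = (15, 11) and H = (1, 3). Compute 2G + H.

(13, 2)

First 2G:
Repeated addition: build up to 2G.
2G: tangent at (15, 11): λ = (3·15² + 5)/(2·11) ≡ 0/5. 5⁻¹ ≡ 7 (mod 17), so λ ≡ 0·7 ≡ 0.
  x = λ² - 15 - 15 = 0 - 30 ≡ 4; y = λ·(15 - 4) - 11 ≡ 6. → (4, 6)
2G = (4, 6).
Finally 2G + H:
(4, 6) + (1, 3). λ = (3 - 6)/(1 - 4) ≡ 14/14 mod 17. 14⁻¹ ≡ 11 (mod 17), so λ ≡ 1.
  x = λ² - 4 - 1 = 1 - 5 ≡ 13; y = λ·(4 - 13) - 6 ≡ 2. → (13, 2)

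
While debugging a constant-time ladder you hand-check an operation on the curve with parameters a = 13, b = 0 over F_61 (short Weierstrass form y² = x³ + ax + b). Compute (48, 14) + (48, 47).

O

The two points share x = 48 and their y-coordinates satisfy 14 + 47 ≡ 0 (mod 61), so they are inverses. Their sum is the point at infinity.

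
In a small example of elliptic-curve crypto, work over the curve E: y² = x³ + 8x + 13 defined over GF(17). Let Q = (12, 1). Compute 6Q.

(12, 16)

Repeated addition: build up to 6Q.
2Q: tangent at (12, 1): λ = (3·12² + 8)/(2·1) ≡ 15/2. 2⁻¹ ≡ 9 (mod 17), so λ ≡ 15·9 ≡ 16.
  x = λ² - 12 - 12 = 256 - 24 ≡ 11; y = λ·(12 - 11) - 1 ≡ 15. → (11, 15)
3Q: (11, 15) + (12, 1). λ = (1 - 15)/(12 - 11) ≡ 3/1 mod 17. 1⁻¹ ≡ 1 (mod 17) since 1·1 = 1 ≡ 1, so λ ≡ 3.
  x = λ² - 11 - 12 = 9 - 23 ≡ 3; y = λ·(11 - 3) - 15 ≡ 9. → (3, 9)
4Q: (3, 9) + (12, 1). λ = (1 - 9)/(12 - 3) ≡ 9/9 mod 17. 9⁻¹ ≡ 2 (mod 17), so λ ≡ 1.
  x = λ² - 3 - 12 = 1 - 15 ≡ 3; y = λ·(3 - 3) - 9 ≡ 8. → (3, 8)
5Q: (3, 8) + (12, 1). λ = (1 - 8)/(12 - 3) ≡ 10/9 mod 17. 9⁻¹ ≡ 2 (mod 17), so λ ≡ 3.
  x = λ² - 3 - 12 = 9 - 15 ≡ 11; y = λ·(3 - 11) - 8 ≡ 2. → (11, 2)
6Q: (11, 2) + (12, 1). λ = (1 - 2)/(12 - 11) ≡ 16/1 mod 17. 1⁻¹ ≡ 1 (mod 17), so λ ≡ 16.
  x = λ² - 11 - 12 = 256 - 23 ≡ 12; y = λ·(11 - 12) - 2 ≡ 16. → (12, 16)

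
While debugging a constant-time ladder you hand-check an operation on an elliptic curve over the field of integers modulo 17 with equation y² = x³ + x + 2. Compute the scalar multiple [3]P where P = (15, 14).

Repeated addition: build up to 3P.
2P: tangent at (15, 14): λ = (3·15² + 1)/(2·14) ≡ 13/11. 11⁻¹ ≡ 14 (mod 17) since 11·14 = 154 ≡ 1, so λ ≡ 13·14 ≡ 12.
  x = λ² - 15 - 15 = 144 - 30 ≡ 12; y = λ·(15 - 12) - 14 ≡ 5. → (12, 5)
3P: (12, 5) + (15, 14). λ = (14 - 5)/(15 - 12) ≡ 9/3 mod 17. 3⁻¹ ≡ 6 (mod 17), so λ ≡ 3.
  x = λ² - 12 - 15 = 9 - 27 ≡ 16; y = λ·(12 - 16) - 5 ≡ 0. → (16, 0)

(16, 0)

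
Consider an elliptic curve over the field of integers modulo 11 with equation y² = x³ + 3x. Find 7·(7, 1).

(2, 6)

Write P = (7, 1).
Repeated addition: build up to 7P.
2P: tangent at (7, 1): λ = (3·7² + 3)/(2·1) ≡ 7/2. 2⁻¹ ≡ 6 (mod 11) since 2·6 = 12 ≡ 1, so λ ≡ 7·6 ≡ 9.
  x = λ² - 7 - 7 = 81 - 14 ≡ 1; y = λ·(7 - 1) - 1 ≡ 9. → (1, 9)
3P: (1, 9) + (7, 1). λ = (1 - 9)/(7 - 1) ≡ 3/6 mod 11. 6⁻¹ ≡ 2 (mod 11), so λ ≡ 6.
  x = λ² - 1 - 7 = 36 - 8 ≡ 6; y = λ·(1 - 6) - 9 ≡ 5. → (6, 5)
4P: (6, 5) + (7, 1). λ = (1 - 5)/(7 - 6) ≡ 7/1 mod 11. 1⁻¹ ≡ 1 (mod 11), so λ ≡ 7.
  x = λ² - 6 - 7 = 49 - 13 ≡ 3; y = λ·(6 - 3) - 5 ≡ 5. → (3, 5)
5P: (3, 5) + (7, 1). λ = (1 - 5)/(7 - 3) ≡ 7/4 mod 11. 4⁻¹ ≡ 3 (mod 11) since 4·3 = 12 ≡ 1, so λ ≡ 10.
  x = λ² - 3 - 7 = 100 - 10 ≡ 2; y = λ·(3 - 2) - 5 ≡ 5. → (2, 5)
6P: (2, 5) + (7, 1). λ = (1 - 5)/(7 - 2) ≡ 7/5 mod 11. 5⁻¹ ≡ 9 (mod 11) since 5·9 = 45 ≡ 1, so λ ≡ 8.
  x = λ² - 2 - 7 = 64 - 9 ≡ 0; y = λ·(2 - 0) - 5 ≡ 0. → (0, 0)
7P: (0, 0) + (7, 1). λ = (1 - 0)/(7 - 0) ≡ 1/7 mod 11. 7⁻¹ ≡ 8 (mod 11) since 7·8 = 56 ≡ 1, so λ ≡ 8.
  x = λ² - 0 - 7 = 64 - 7 ≡ 2; y = λ·(0 - 2) - 0 ≡ 6. → (2, 6)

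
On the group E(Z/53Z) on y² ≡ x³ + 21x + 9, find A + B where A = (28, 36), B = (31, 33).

(28, 36) + (31, 33). λ = (33 - 36)/(31 - 28) ≡ 50/3 mod 53. 3⁻¹ ≡ 18 (mod 53), so λ ≡ 52.
  x = λ² - 28 - 31 = 2704 - 59 ≡ 48; y = λ·(28 - 48) - 36 ≡ 37. → (48, 37)

(48, 37)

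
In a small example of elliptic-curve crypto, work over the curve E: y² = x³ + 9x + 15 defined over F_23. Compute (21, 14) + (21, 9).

The two points share x = 21 and their y-coordinates satisfy 14 + 9 ≡ 0 (mod 23), so they are inverses. Their sum is the point at infinity.

O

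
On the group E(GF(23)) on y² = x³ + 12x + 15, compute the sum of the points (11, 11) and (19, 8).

(11, 11) + (19, 8). λ = (8 - 11)/(19 - 11) ≡ 20/8 mod 23. 8⁻¹ ≡ 3 (mod 23) since 8·3 = 24 ≡ 1, so λ ≡ 14.
  x = λ² - 11 - 19 = 196 - 30 ≡ 5; y = λ·(11 - 5) - 11 ≡ 4. → (5, 4)

(5, 4)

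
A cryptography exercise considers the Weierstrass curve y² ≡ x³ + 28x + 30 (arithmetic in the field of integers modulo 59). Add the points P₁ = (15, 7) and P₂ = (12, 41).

(15, 7) + (12, 41). λ = (41 - 7)/(12 - 15) ≡ 34/56 mod 59. 56⁻¹ ≡ 39 (mod 59) since 56·39 = 2184 ≡ 1, so λ ≡ 28.
  x = λ² - 15 - 12 = 784 - 27 ≡ 49; y = λ·(15 - 49) - 7 ≡ 44. → (49, 44)

(49, 44)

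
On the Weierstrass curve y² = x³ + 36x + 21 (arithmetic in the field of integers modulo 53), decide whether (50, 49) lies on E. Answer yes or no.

y² = 49² ≡ 16; x³ + 36x + 21 = 126821 ≡ 45 (mod 53). 16 ≠ 45.

no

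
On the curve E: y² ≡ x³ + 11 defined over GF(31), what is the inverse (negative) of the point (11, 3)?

(11, 28)

-(11, 3) = (11, -3 mod 31) = (11, 28).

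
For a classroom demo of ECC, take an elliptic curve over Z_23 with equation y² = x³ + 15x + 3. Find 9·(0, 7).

(13, 16)

Write P = (0, 7).
Repeated addition: build up to 9P.
2P: tangent at (0, 7): λ = (3·0² + 15)/(2·7) ≡ 15/14. 14⁻¹ ≡ 5 (mod 23) since 14·5 = 70 ≡ 1, so λ ≡ 15·5 ≡ 6.
  x = λ² - 0 - 0 = 36 - 0 ≡ 13; y = λ·(0 - 13) - 7 ≡ 7. → (13, 7)
3P: (13, 7) + (0, 7). λ = (7 - 7)/(0 - 13) ≡ 0/10 mod 23. 10⁻¹ ≡ 7 (mod 23) since 10·7 = 70 ≡ 1, so λ ≡ 0.
  x = λ² - 13 - 0 = 0 - 13 ≡ 10; y = λ·(13 - 10) - 7 ≡ 16. → (10, 16)
4P: (10, 16) + (0, 7). λ = (7 - 16)/(0 - 10) ≡ 14/13 mod 23. 13⁻¹ ≡ 16 (mod 23), so λ ≡ 17.
  x = λ² - 10 - 0 = 289 - 10 ≡ 3; y = λ·(10 - 3) - 16 ≡ 11. → (3, 11)
5P: (3, 11) + (0, 7). λ = (7 - 11)/(0 - 3) ≡ 19/20 mod 23. 20⁻¹ ≡ 15 (mod 23), so λ ≡ 9.
  x = λ² - 3 - 0 = 81 - 3 ≡ 9; y = λ·(3 - 9) - 11 ≡ 4. → (9, 4)
6P: (9, 4) + (0, 7). λ = (7 - 4)/(0 - 9) ≡ 3/14 mod 23. 14⁻¹ ≡ 5 (mod 23), so λ ≡ 15.
  x = λ² - 9 - 0 = 225 - 9 ≡ 9; y = λ·(9 - 9) - 4 ≡ 19. → (9, 19)
7P: (9, 19) + (0, 7). λ = (7 - 19)/(0 - 9) ≡ 11/14 mod 23. 14⁻¹ ≡ 5 (mod 23) since 14·5 = 70 ≡ 1, so λ ≡ 9.
  x = λ² - 9 - 0 = 81 - 9 ≡ 3; y = λ·(9 - 3) - 19 ≡ 12. → (3, 12)
8P: (3, 12) + (0, 7). λ = (7 - 12)/(0 - 3) ≡ 18/20 mod 23. 20⁻¹ ≡ 15 (mod 23) since 20·15 = 300 ≡ 1, so λ ≡ 17.
  x = λ² - 3 - 0 = 289 - 3 ≡ 10; y = λ·(3 - 10) - 12 ≡ 7. → (10, 7)
9P: (10, 7) + (0, 7). λ = (7 - 7)/(0 - 10) ≡ 0/13 mod 23. 13⁻¹ ≡ 16 (mod 23), so λ ≡ 0.
  x = λ² - 10 - 0 = 0 - 10 ≡ 13; y = λ·(10 - 13) - 7 ≡ 16. → (13, 16)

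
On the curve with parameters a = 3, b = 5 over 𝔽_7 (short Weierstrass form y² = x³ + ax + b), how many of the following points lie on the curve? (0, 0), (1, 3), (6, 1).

2

(0, 0): 0² ≡ 0, rhs ≡ 5 → off.
(1, 3): 3² ≡ 2, rhs ≡ 2 → on.
(6, 1): 1² ≡ 1, rhs ≡ 1 → on.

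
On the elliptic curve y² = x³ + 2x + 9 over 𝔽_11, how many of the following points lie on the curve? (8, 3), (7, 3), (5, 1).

(8, 3): 3² ≡ 9, rhs ≡ 9 → on.
(7, 3): 3² ≡ 9, rhs ≡ 3 → off.
(5, 1): 1² ≡ 1, rhs ≡ 1 → on.

2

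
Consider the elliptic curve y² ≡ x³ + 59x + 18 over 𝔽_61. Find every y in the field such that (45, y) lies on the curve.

23, 38

x³ + 59x + 18 = 93798 ≡ 41 (mod 61).
Square roots of 41 mod 61: 23 and 38 (since 23² = 529 ≡ 41).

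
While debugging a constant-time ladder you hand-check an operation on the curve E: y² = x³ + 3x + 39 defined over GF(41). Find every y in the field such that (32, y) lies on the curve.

x³ + 3x + 39 = 32903 ≡ 21 (mod 41).
Square roots of 21 mod 41: 12 and 29 (since 12² = 144 ≡ 21).

12, 29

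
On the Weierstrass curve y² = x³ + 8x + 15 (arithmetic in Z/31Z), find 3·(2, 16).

Write G = (2, 16).
Repeated addition: build up to 3G.
2G: tangent at (2, 16): λ = (3·2² + 8)/(2·16) ≡ 20/1. 1⁻¹ ≡ 1 (mod 31) since 1·1 = 1 ≡ 1, so λ ≡ 20·1 ≡ 20.
  x = λ² - 2 - 2 = 400 - 4 ≡ 24; y = λ·(2 - 24) - 16 ≡ 9. → (24, 9)
3G: (24, 9) + (2, 16). λ = (16 - 9)/(2 - 24) ≡ 7/9 mod 31. 9⁻¹ ≡ 7 (mod 31), so λ ≡ 18.
  x = λ² - 24 - 2 = 324 - 26 ≡ 19; y = λ·(24 - 19) - 9 ≡ 19. → (19, 19)

(19, 19)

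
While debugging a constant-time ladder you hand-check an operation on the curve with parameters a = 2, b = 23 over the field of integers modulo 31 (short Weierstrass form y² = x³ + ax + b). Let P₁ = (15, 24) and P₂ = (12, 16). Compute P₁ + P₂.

(15, 24) + (12, 16). λ = (16 - 24)/(12 - 15) ≡ 23/28 mod 31. 28⁻¹ ≡ 10 (mod 31) since 28·10 = 280 ≡ 1, so λ ≡ 13.
  x = λ² - 15 - 12 = 169 - 27 ≡ 18; y = λ·(15 - 18) - 24 ≡ 30. → (18, 30)

(18, 30)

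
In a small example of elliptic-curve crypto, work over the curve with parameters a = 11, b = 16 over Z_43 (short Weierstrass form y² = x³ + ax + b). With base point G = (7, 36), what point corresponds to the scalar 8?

Double-and-add on 8 = (1000)₂. Start with G = (7, 36) for the leading 1-bit.
double: tangent at (7, 36): λ = (3·7² + 11)/(2·36) ≡ 29/29. 29⁻¹ ≡ 3 (mod 43) since 29·3 = 87 ≡ 1, so λ ≡ 29·3 ≡ 1.
  x = λ² - 7 - 7 = 1 - 14 ≡ 30; y = λ·(7 - 30) - 36 ≡ 27. → (30, 27)
double: tangent at (30, 27): λ = (3·30² + 11)/(2·27) ≡ 2/11. 11⁻¹ ≡ 4 (mod 43), so λ ≡ 2·4 ≡ 8.
  x = λ² - 30 - 30 = 64 - 60 ≡ 4; y = λ·(30 - 4) - 27 ≡ 9. → (4, 9)
double: tangent at (4, 9): λ = (3·4² + 11)/(2·9) ≡ 16/18. 18⁻¹ ≡ 12 (mod 43) since 18·12 = 216 ≡ 1, so λ ≡ 16·12 ≡ 20.
  x = λ² - 4 - 4 = 400 - 8 ≡ 5; y = λ·(4 - 5) - 9 ≡ 14. → (5, 14)

(5, 14)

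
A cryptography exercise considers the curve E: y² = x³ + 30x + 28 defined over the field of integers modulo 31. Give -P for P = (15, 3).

-(15, 3) = (15, -3 mod 31) = (15, 28).

(15, 28)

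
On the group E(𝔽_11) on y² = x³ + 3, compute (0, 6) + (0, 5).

The two points share x = 0 and their y-coordinates satisfy 6 + 5 ≡ 0 (mod 11), so they are inverses. Their sum is the point at infinity.

O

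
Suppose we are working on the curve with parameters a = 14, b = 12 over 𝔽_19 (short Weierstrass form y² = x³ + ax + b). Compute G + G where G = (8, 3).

(8, 16)

tangent at (8, 3): λ = (3·8² + 14)/(2·3) ≡ 16/6. 6⁻¹ ≡ 16 (mod 19) since 6·16 = 96 ≡ 1, so λ ≡ 16·16 ≡ 9.
  x = λ² - 8 - 8 = 81 - 16 ≡ 8; y = λ·(8 - 8) - 3 ≡ 16. → (8, 16)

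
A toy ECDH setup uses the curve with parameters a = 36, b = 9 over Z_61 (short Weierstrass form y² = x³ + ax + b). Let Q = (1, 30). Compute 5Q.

(33, 31)

Double-and-add on 5 = (101)₂. Start with Q = (1, 30) for the leading 1-bit.
double: tangent at (1, 30): λ = (3·1² + 36)/(2·30) ≡ 39/60. 60⁻¹ ≡ 60 (mod 61), so λ ≡ 39·60 ≡ 22.
  x = λ² - 1 - 1 = 484 - 2 ≡ 55; y = λ·(1 - 55) - 30 ≡ 2. → (55, 2)
double: tangent at (55, 2): λ = (3·55² + 36)/(2·2) ≡ 22/4. 4⁻¹ ≡ 46 (mod 61) since 4·46 = 184 ≡ 1, so λ ≡ 22·46 ≡ 36.
  x = λ² - 55 - 55 = 1296 - 110 ≡ 27; y = λ·(55 - 27) - 2 ≡ 30. → (27, 30)
add Q: (27, 30) + (1, 30). λ = (30 - 30)/(1 - 27) ≡ 0/35 mod 61. 35⁻¹ ≡ 7 (mod 61) since 35·7 = 245 ≡ 1, so λ ≡ 0.
  x = λ² - 27 - 1 = 0 - 28 ≡ 33; y = λ·(27 - 33) - 30 ≡ 31. → (33, 31)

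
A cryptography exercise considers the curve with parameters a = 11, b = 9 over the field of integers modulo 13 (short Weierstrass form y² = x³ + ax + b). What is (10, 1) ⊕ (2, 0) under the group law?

(10, 1) + (2, 0). λ = (0 - 1)/(2 - 10) ≡ 12/5 mod 13. 5⁻¹ ≡ 8 (mod 13), so λ ≡ 5.
  x = λ² - 10 - 2 = 25 - 12 ≡ 0; y = λ·(10 - 0) - 1 ≡ 10. → (0, 10)

(0, 10)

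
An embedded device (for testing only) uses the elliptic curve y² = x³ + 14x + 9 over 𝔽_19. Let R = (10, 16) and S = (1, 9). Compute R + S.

(14, 2)

(10, 16) + (1, 9). λ = (9 - 16)/(1 - 10) ≡ 12/10 mod 19. 10⁻¹ ≡ 2 (mod 19) since 10·2 = 20 ≡ 1, so λ ≡ 5.
  x = λ² - 10 - 1 = 25 - 11 ≡ 14; y = λ·(10 - 14) - 16 ≡ 2. → (14, 2)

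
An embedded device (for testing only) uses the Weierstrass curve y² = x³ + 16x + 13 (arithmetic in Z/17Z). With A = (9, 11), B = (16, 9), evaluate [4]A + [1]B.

First 4A:
Repeated addition: build up to 4A.
2A: tangent at (9, 11): λ = (3·9² + 16)/(2·11) ≡ 4/5. 5⁻¹ ≡ 7 (mod 17) since 5·7 = 35 ≡ 1, so λ ≡ 4·7 ≡ 11.
  x = λ² - 9 - 9 = 121 - 18 ≡ 1; y = λ·(9 - 1) - 11 ≡ 9. → (1, 9)
3A: (1, 9) + (9, 11). λ = (11 - 9)/(9 - 1) ≡ 2/8 mod 17. 8⁻¹ ≡ 15 (mod 17), so λ ≡ 13.
  x = λ² - 1 - 9 = 169 - 10 ≡ 6; y = λ·(1 - 6) - 9 ≡ 11. → (6, 11)
4A: (6, 11) + (9, 11). λ = (11 - 11)/(9 - 6) ≡ 0/3 mod 17. 3⁻¹ ≡ 6 (mod 17) since 3·6 = 18 ≡ 1, so λ ≡ 0.
  x = λ² - 6 - 9 = 0 - 15 ≡ 2; y = λ·(6 - 2) - 11 ≡ 6. → (2, 6)
4A = (2, 6).
Finally 4A + B:
(2, 6) + (16, 9). λ = (9 - 6)/(16 - 2) ≡ 3/14 mod 17. 14⁻¹ ≡ 11 (mod 17), so λ ≡ 16.
  x = λ² - 2 - 16 = 256 - 18 ≡ 0; y = λ·(2 - 0) - 6 ≡ 9. → (0, 9)

(0, 9)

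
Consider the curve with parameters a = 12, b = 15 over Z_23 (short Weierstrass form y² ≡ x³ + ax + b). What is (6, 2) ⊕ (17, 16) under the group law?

(6, 2) + (17, 16). λ = (16 - 2)/(17 - 6) ≡ 14/11 mod 23. 11⁻¹ ≡ 21 (mod 23), so λ ≡ 18.
  x = λ² - 6 - 17 = 324 - 23 ≡ 2; y = λ·(6 - 2) - 2 ≡ 1. → (2, 1)

(2, 1)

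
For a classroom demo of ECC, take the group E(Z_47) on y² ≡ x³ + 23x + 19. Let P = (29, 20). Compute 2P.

tangent at (29, 20): λ = (3·29² + 23)/(2·20) ≡ 8/40. 40⁻¹ ≡ 20 (mod 47), so λ ≡ 8·20 ≡ 19.
  x = λ² - 29 - 29 = 361 - 58 ≡ 21; y = λ·(29 - 21) - 20 ≡ 38. → (21, 38)

(21, 38)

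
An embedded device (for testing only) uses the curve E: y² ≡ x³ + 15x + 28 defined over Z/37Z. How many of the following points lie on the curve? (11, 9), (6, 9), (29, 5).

(11, 9): 9² ≡ 7, rhs ≡ 7 → on.
(6, 9): 9² ≡ 7, rhs ≡ 1 → off.
(29, 5): 5² ≡ 25, rhs ≡ 25 → on.

2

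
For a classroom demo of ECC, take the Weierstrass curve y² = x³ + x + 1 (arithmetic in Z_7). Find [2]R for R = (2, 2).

(0, 1)

tangent at (2, 2): λ = (3·2² + 1)/(2·2) ≡ 6/4. 4⁻¹ ≡ 2 (mod 7) since 4·2 = 8 ≡ 1, so λ ≡ 6·2 ≡ 5.
  x = λ² - 2 - 2 = 25 - 4 ≡ 0; y = λ·(2 - 0) - 2 ≡ 1. → (0, 1)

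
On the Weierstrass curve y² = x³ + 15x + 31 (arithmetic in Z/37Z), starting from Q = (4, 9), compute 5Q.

Double-and-add on 5 = (101)₂. Start with Q = (4, 9) for the leading 1-bit.
double: tangent at (4, 9): λ = (3·4² + 15)/(2·9) ≡ 26/18. 18⁻¹ ≡ 35 (mod 37), so λ ≡ 26·35 ≡ 22.
  x = λ² - 4 - 4 = 484 - 8 ≡ 32; y = λ·(4 - 32) - 9 ≡ 4. → (32, 4)
double: tangent at (32, 4): λ = (3·32² + 15)/(2·4) ≡ 16/8. 8⁻¹ ≡ 14 (mod 37), so λ ≡ 16·14 ≡ 2.
  x = λ² - 32 - 32 = 4 - 64 ≡ 14; y = λ·(32 - 14) - 4 ≡ 32. → (14, 32)
add Q: (14, 32) + (4, 9). λ = (9 - 32)/(4 - 14) ≡ 14/27 mod 37. 27⁻¹ ≡ 11 (mod 37) since 27·11 = 297 ≡ 1, so λ ≡ 6.
  x = λ² - 14 - 4 = 36 - 18 ≡ 18; y = λ·(14 - 18) - 32 ≡ 18. → (18, 18)

(18, 18)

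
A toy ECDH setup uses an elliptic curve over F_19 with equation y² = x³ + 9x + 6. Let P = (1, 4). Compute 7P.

Double-and-add on 7 = (111)₂. Start with P = (1, 4) for the leading 1-bit.
double: tangent at (1, 4): λ = (3·1² + 9)/(2·4) ≡ 12/8. 8⁻¹ ≡ 12 (mod 19), so λ ≡ 12·12 ≡ 11.
  x = λ² - 1 - 1 = 121 - 2 ≡ 5; y = λ·(1 - 5) - 4 ≡ 9. → (5, 9)
add P: (5, 9) + (1, 4). λ = (4 - 9)/(1 - 5) ≡ 14/15 mod 19. 15⁻¹ ≡ 14 (mod 19), so λ ≡ 6.
  x = λ² - 5 - 1 = 36 - 6 ≡ 11; y = λ·(5 - 11) - 9 ≡ 12. → (11, 12)
double: tangent at (11, 12): λ = (3·11² + 9)/(2·12) ≡ 11/5. 5⁻¹ ≡ 4 (mod 19), so λ ≡ 11·4 ≡ 6.
  x = λ² - 11 - 11 = 36 - 22 ≡ 14; y = λ·(11 - 14) - 12 ≡ 8. → (14, 8)
add P: (14, 8) + (1, 4). λ = (4 - 8)/(1 - 14) ≡ 15/6 mod 19. 6⁻¹ ≡ 16 (mod 19), so λ ≡ 12.
  x = λ² - 14 - 1 = 144 - 15 ≡ 15; y = λ·(14 - 15) - 8 ≡ 18. → (15, 18)

(15, 18)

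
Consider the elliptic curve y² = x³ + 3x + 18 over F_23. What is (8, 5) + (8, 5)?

tangent at (8, 5): λ = (3·8² + 3)/(2·5) ≡ 11/10. 10⁻¹ ≡ 7 (mod 23), so λ ≡ 11·7 ≡ 8.
  x = λ² - 8 - 8 = 64 - 16 ≡ 2; y = λ·(8 - 2) - 5 ≡ 20. → (2, 20)

(2, 20)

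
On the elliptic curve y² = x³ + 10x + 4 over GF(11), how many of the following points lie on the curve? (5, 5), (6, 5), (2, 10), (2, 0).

(5, 5): 5² ≡ 3, rhs ≡ 3 → on.
(6, 5): 5² ≡ 3, rhs ≡ 5 → off.
(2, 10): 10² ≡ 1, rhs ≡ 10 → off.
(2, 0): 0² ≡ 0, rhs ≡ 10 → off.

1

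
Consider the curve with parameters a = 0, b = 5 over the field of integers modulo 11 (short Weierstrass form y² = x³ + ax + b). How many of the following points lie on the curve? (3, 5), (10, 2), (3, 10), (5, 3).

2

(3, 5): 5² ≡ 3, rhs ≡ 10 → off.
(10, 2): 2² ≡ 4, rhs ≡ 4 → on.
(3, 10): 10² ≡ 1, rhs ≡ 10 → off.
(5, 3): 3² ≡ 9, rhs ≡ 9 → on.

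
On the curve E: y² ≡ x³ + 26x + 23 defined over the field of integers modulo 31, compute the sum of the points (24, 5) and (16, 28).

(24, 5) + (16, 28). λ = (28 - 5)/(16 - 24) ≡ 23/23 mod 31. 23⁻¹ ≡ 27 (mod 31), so λ ≡ 1.
  x = λ² - 24 - 16 = 1 - 40 ≡ 23; y = λ·(24 - 23) - 5 ≡ 27. → (23, 27)

(23, 27)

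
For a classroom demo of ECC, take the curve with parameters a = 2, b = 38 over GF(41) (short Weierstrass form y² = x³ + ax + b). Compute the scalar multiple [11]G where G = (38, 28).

Repeated addition: build up to 11G.
2G: tangent at (38, 28): λ = (3·38² + 2)/(2·28) ≡ 29/15. 15⁻¹ ≡ 11 (mod 41) since 15·11 = 165 ≡ 1, so λ ≡ 29·11 ≡ 32.
  x = λ² - 38 - 38 = 1024 - 76 ≡ 5; y = λ·(38 - 5) - 28 ≡ 3. → (5, 3)
3G: (5, 3) + (38, 28). λ = (28 - 3)/(38 - 5) ≡ 25/33 mod 41. 33⁻¹ ≡ 5 (mod 41) since 33·5 = 165 ≡ 1, so λ ≡ 2.
  x = λ² - 5 - 38 = 4 - 43 ≡ 2; y = λ·(5 - 2) - 3 ≡ 3. → (2, 3)
4G: (2, 3) + (38, 28). λ = (28 - 3)/(38 - 2) ≡ 25/36 mod 41. 36⁻¹ ≡ 8 (mod 41), so λ ≡ 36.
  x = λ² - 2 - 38 = 1296 - 40 ≡ 26; y = λ·(2 - 26) - 3 ≡ 35. → (26, 35)
5G: (26, 35) + (38, 28). λ = (28 - 35)/(38 - 26) ≡ 34/12 mod 41. 12⁻¹ ≡ 24 (mod 41), so λ ≡ 37.
  x = λ² - 26 - 38 = 1369 - 64 ≡ 34; y = λ·(26 - 34) - 35 ≡ 38. → (34, 38)
6G: (34, 38) + (38, 28). λ = (28 - 38)/(38 - 34) ≡ 31/4 mod 41. 4⁻¹ ≡ 31 (mod 41), so λ ≡ 18.
  x = λ² - 34 - 38 = 324 - 72 ≡ 6; y = λ·(34 - 6) - 38 ≡ 15. → (6, 15)
7G: (6, 15) + (38, 28). λ = (28 - 15)/(38 - 6) ≡ 13/32 mod 41. 32⁻¹ ≡ 9 (mod 41), so λ ≡ 35.
  x = λ² - 6 - 38 = 1225 - 44 ≡ 33; y = λ·(6 - 33) - 15 ≡ 24. → (33, 24)
8G: (33, 24) + (38, 28). λ = (28 - 24)/(38 - 33) ≡ 4/5 mod 41. 5⁻¹ ≡ 33 (mod 41), so λ ≡ 9.
  x = λ² - 33 - 38 = 81 - 71 ≡ 10; y = λ·(33 - 10) - 24 ≡ 19. → (10, 19)
9G: (10, 19) + (38, 28). λ = (28 - 19)/(38 - 10) ≡ 9/28 mod 41. 28⁻¹ ≡ 22 (mod 41) since 28·22 = 616 ≡ 1, so λ ≡ 34.
  x = λ² - 10 - 38 = 1156 - 48 ≡ 1; y = λ·(10 - 1) - 19 ≡ 0. → (1, 0)
10G: (1, 0) + (38, 28). λ = (28 - 0)/(38 - 1) ≡ 28/37 mod 41. 37⁻¹ ≡ 10 (mod 41), so λ ≡ 34.
  x = λ² - 1 - 38 = 1156 - 39 ≡ 10; y = λ·(1 - 10) - 0 ≡ 22. → (10, 22)
11G: (10, 22) + (38, 28). λ = (28 - 22)/(38 - 10) ≡ 6/28 mod 41. 28⁻¹ ≡ 22 (mod 41) since 28·22 = 616 ≡ 1, so λ ≡ 9.
  x = λ² - 10 - 38 = 81 - 48 ≡ 33; y = λ·(10 - 33) - 22 ≡ 17. → (33, 17)

(33, 17)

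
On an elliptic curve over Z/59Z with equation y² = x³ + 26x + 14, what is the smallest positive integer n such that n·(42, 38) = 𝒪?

11

2P: tangent at (42, 38): λ = (3·42² + 26)/(2·38) ≡ 8/17. 17⁻¹ ≡ 7 (mod 59), so λ ≡ 8·7 ≡ 56.
  x = λ² - 42 - 42 = 3136 - 84 ≡ 43; y = λ·(42 - 43) - 38 ≡ 24. → (43, 24)
3P: (43, 24) + (42, 38). λ = (38 - 24)/(42 - 43) ≡ 14/58 mod 59. 58⁻¹ ≡ 58 (mod 59) since 58·58 = 3364 ≡ 1, so λ ≡ 45.
  x = λ² - 43 - 42 = 2025 - 85 ≡ 52; y = λ·(43 - 52) - 24 ≡ 43. → (52, 43)
4P: (52, 43) + (42, 38). λ = (38 - 43)/(42 - 52) ≡ 54/49 mod 59. 49⁻¹ ≡ 53 (mod 59), so λ ≡ 30.
  x = λ² - 52 - 42 = 900 - 94 ≡ 39; y = λ·(52 - 39) - 43 ≡ 52. → (39, 52)
5P: (39, 52) + (42, 38). λ = (38 - 52)/(42 - 39) ≡ 45/3 mod 59. 3⁻¹ ≡ 20 (mod 59), so λ ≡ 15.
  x = λ² - 39 - 42 = 225 - 81 ≡ 26; y = λ·(39 - 26) - 52 ≡ 25. → (26, 25)
6P: (26, 25) + (42, 38). λ = (38 - 25)/(42 - 26) ≡ 13/16 mod 59. 16⁻¹ ≡ 48 (mod 59), so λ ≡ 34.
  x = λ² - 26 - 42 = 1156 - 68 ≡ 26; y = λ·(26 - 26) - 25 ≡ 34. → (26, 34)
7P: (26, 34) + (42, 38). λ = (38 - 34)/(42 - 26) ≡ 4/16 mod 59. 16⁻¹ ≡ 48 (mod 59), so λ ≡ 15.
  x = λ² - 26 - 42 = 225 - 68 ≡ 39; y = λ·(26 - 39) - 34 ≡ 7. → (39, 7)
8P: (39, 7) + (42, 38). λ = (38 - 7)/(42 - 39) ≡ 31/3 mod 59. 3⁻¹ ≡ 20 (mod 59) since 3·20 = 60 ≡ 1, so λ ≡ 30.
  x = λ² - 39 - 42 = 900 - 81 ≡ 52; y = λ·(39 - 52) - 7 ≡ 16. → (52, 16)
9P: (52, 16) + (42, 38). λ = (38 - 16)/(42 - 52) ≡ 22/49 mod 59. 49⁻¹ ≡ 53 (mod 59) since 49·53 = 2597 ≡ 1, so λ ≡ 45.
  x = λ² - 52 - 42 = 2025 - 94 ≡ 43; y = λ·(52 - 43) - 16 ≡ 35. → (43, 35)
10P: (43, 35) + (42, 38). λ = (38 - 35)/(42 - 43) ≡ 3/58 mod 59. 58⁻¹ ≡ 58 (mod 59) since 58·58 = 3364 ≡ 1, so λ ≡ 56.
  x = λ² - 43 - 42 = 3136 - 85 ≡ 42; y = λ·(43 - 42) - 35 ≡ 21. → (42, 21)
11P: (42, 21) + (42, 38): same x and y₁ ≡ -y₂, so the sum is 𝒪.
11P = 𝒪, so the order is 11.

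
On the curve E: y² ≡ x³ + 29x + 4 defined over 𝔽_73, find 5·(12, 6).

(45, 4)

Write Q = (12, 6).
Double-and-add on 5 = (101)₂. Start with Q = (12, 6) for the leading 1-bit.
double: tangent at (12, 6): λ = (3·12² + 29)/(2·6) ≡ 23/12. 12⁻¹ ≡ 67 (mod 73) since 12·67 = 804 ≡ 1, so λ ≡ 23·67 ≡ 8.
  x = λ² - 12 - 12 = 64 - 24 ≡ 40; y = λ·(12 - 40) - 6 ≡ 62. → (40, 62)
double: tangent at (40, 62): λ = (3·40² + 29)/(2·62) ≡ 11/51. 51⁻¹ ≡ 63 (mod 73) since 51·63 = 3213 ≡ 1, so λ ≡ 11·63 ≡ 36.
  x = λ² - 40 - 40 = 1296 - 80 ≡ 48; y = λ·(40 - 48) - 62 ≡ 15. → (48, 15)
add Q: (48, 15) + (12, 6). λ = (6 - 15)/(12 - 48) ≡ 64/37 mod 73. 37⁻¹ ≡ 2 (mod 73), so λ ≡ 55.
  x = λ² - 48 - 12 = 3025 - 60 ≡ 45; y = λ·(48 - 45) - 15 ≡ 4. → (45, 4)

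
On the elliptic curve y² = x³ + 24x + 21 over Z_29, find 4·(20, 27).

(9, 26)

Write Q = (20, 27).
Double-and-add on 4 = (100)₂. Start with Q = (20, 27) for the leading 1-bit.
double: tangent at (20, 27): λ = (3·20² + 24)/(2·27) ≡ 6/25. 25⁻¹ ≡ 7 (mod 29) since 25·7 = 175 ≡ 1, so λ ≡ 6·7 ≡ 13.
  x = λ² - 20 - 20 = 169 - 40 ≡ 13; y = λ·(20 - 13) - 27 ≡ 6. → (13, 6)
double: tangent at (13, 6): λ = (3·13² + 24)/(2·6) ≡ 9/12. 12⁻¹ ≡ 17 (mod 29), so λ ≡ 9·17 ≡ 8.
  x = λ² - 13 - 13 = 64 - 26 ≡ 9; y = λ·(13 - 9) - 6 ≡ 26. → (9, 26)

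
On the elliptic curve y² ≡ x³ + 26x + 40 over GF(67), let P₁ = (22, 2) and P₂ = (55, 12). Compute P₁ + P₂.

(55, 55)

(22, 2) + (55, 12). λ = (12 - 2)/(55 - 22) ≡ 10/33 mod 67. 33⁻¹ ≡ 65 (mod 67), so λ ≡ 47.
  x = λ² - 22 - 55 = 2209 - 77 ≡ 55; y = λ·(22 - 55) - 2 ≡ 55. → (55, 55)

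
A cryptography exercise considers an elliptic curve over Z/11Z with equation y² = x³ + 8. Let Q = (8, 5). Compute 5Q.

(8, 5)

Double-and-add on 5 = (101)₂. Start with Q = (8, 5) for the leading 1-bit.
double: tangent at (8, 5): λ = (3·8² + 0)/(2·5) ≡ 5/10. 10⁻¹ ≡ 10 (mod 11) since 10·10 = 100 ≡ 1, so λ ≡ 5·10 ≡ 6.
  x = λ² - 8 - 8 = 36 - 16 ≡ 9; y = λ·(8 - 9) - 5 ≡ 0. → (9, 0)
double: (9, 0) + (9, 0): same x and y₁ ≡ -y₂, so the sum is ∞.
add Q: ∞ + (8, 5) = (8, 5) (identity).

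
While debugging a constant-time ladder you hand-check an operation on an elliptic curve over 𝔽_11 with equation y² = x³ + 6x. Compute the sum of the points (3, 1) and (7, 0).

(3, 1) + (7, 0). λ = (0 - 1)/(7 - 3) ≡ 10/4 mod 11. 4⁻¹ ≡ 3 (mod 11), so λ ≡ 8.
  x = λ² - 3 - 7 = 64 - 10 ≡ 10; y = λ·(3 - 10) - 1 ≡ 9. → (10, 9)

(10, 9)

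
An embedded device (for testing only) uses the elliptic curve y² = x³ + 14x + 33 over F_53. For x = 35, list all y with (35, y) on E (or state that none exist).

x³ + 14x + 33 = 43398 ≡ 44 (mod 53).
Square roots of 44 mod 53: 16 and 37 (since 16² = 256 ≡ 44).

16, 37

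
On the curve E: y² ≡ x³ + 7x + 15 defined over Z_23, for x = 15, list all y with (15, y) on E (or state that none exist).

none

x³ + 7x + 15 = 3495 ≡ 22 (mod 23).
22 is a non-residue mod 23; no y exists.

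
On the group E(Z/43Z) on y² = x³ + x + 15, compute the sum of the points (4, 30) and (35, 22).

(14, 35)

(4, 30) + (35, 22). λ = (22 - 30)/(35 - 4) ≡ 35/31 mod 43. 31⁻¹ ≡ 25 (mod 43), so λ ≡ 15.
  x = λ² - 4 - 35 = 225 - 39 ≡ 14; y = λ·(4 - 14) - 30 ≡ 35. → (14, 35)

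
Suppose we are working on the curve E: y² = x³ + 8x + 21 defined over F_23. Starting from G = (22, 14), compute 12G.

(20, 19)

Repeated addition: build up to 12G.
2G: tangent at (22, 14): λ = (3·22² + 8)/(2·14) ≡ 11/5. 5⁻¹ ≡ 14 (mod 23), so λ ≡ 11·14 ≡ 16.
  x = λ² - 22 - 22 = 256 - 44 ≡ 5; y = λ·(22 - 5) - 14 ≡ 5. → (5, 5)
3G: (5, 5) + (22, 14). λ = (14 - 5)/(22 - 5) ≡ 9/17 mod 23. 17⁻¹ ≡ 19 (mod 23) since 17·19 = 323 ≡ 1, so λ ≡ 10.
  x = λ² - 5 - 22 = 100 - 27 ≡ 4; y = λ·(5 - 4) - 5 ≡ 5. → (4, 5)
4G: (4, 5) + (22, 14). λ = (14 - 5)/(22 - 4) ≡ 9/18 mod 23. 18⁻¹ ≡ 9 (mod 23), so λ ≡ 12.
  x = λ² - 4 - 22 = 144 - 26 ≡ 3; y = λ·(4 - 3) - 5 ≡ 7. → (3, 7)
5G: (3, 7) + (22, 14). λ = (14 - 7)/(22 - 3) ≡ 7/19 mod 23. 19⁻¹ ≡ 17 (mod 23) since 19·17 = 323 ≡ 1, so λ ≡ 4.
  x = λ² - 3 - 22 = 16 - 25 ≡ 14; y = λ·(3 - 14) - 7 ≡ 18. → (14, 18)
6G: (14, 18) + (22, 14). λ = (14 - 18)/(22 - 14) ≡ 19/8 mod 23. 8⁻¹ ≡ 3 (mod 23), so λ ≡ 11.
  x = λ² - 14 - 22 = 121 - 36 ≡ 16; y = λ·(14 - 16) - 18 ≡ 6. → (16, 6)
7G: (16, 6) + (22, 14). λ = (14 - 6)/(22 - 16) ≡ 8/6 mod 23. 6⁻¹ ≡ 4 (mod 23), so λ ≡ 9.
  x = λ² - 16 - 22 = 81 - 38 ≡ 20; y = λ·(16 - 20) - 6 ≡ 4. → (20, 4)
8G: (20, 4) + (22, 14). λ = (14 - 4)/(22 - 20) ≡ 10/2 mod 23. 2⁻¹ ≡ 12 (mod 23) since 2·12 = 24 ≡ 1, so λ ≡ 5.
  x = λ² - 20 - 22 = 25 - 42 ≡ 6; y = λ·(20 - 6) - 4 ≡ 20. → (6, 20)
9G: (6, 20) + (22, 14). λ = (14 - 20)/(22 - 6) ≡ 17/16 mod 23. 16⁻¹ ≡ 13 (mod 23), so λ ≡ 14.
  x = λ² - 6 - 22 = 196 - 28 ≡ 7; y = λ·(6 - 7) - 20 ≡ 12. → (7, 12)
10G: (7, 12) + (22, 14). λ = (14 - 12)/(22 - 7) ≡ 2/15 mod 23. 15⁻¹ ≡ 20 (mod 23) since 15·20 = 300 ≡ 1, so λ ≡ 17.
  x = λ² - 7 - 22 = 289 - 29 ≡ 7; y = λ·(7 - 7) - 12 ≡ 11. → (7, 11)
11G: (7, 11) + (22, 14). λ = (14 - 11)/(22 - 7) ≡ 3/15 mod 23. 15⁻¹ ≡ 20 (mod 23) since 15·20 = 300 ≡ 1, so λ ≡ 14.
  x = λ² - 7 - 22 = 196 - 29 ≡ 6; y = λ·(7 - 6) - 11 ≡ 3. → (6, 3)
12G: (6, 3) + (22, 14). λ = (14 - 3)/(22 - 6) ≡ 11/16 mod 23. 16⁻¹ ≡ 13 (mod 23), so λ ≡ 5.
  x = λ² - 6 - 22 = 25 - 28 ≡ 20; y = λ·(6 - 20) - 3 ≡ 19. → (20, 19)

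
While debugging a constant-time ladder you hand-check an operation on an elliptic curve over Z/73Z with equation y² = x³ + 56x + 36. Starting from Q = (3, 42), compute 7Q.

Repeated addition: build up to 7Q.
2Q: tangent at (3, 42): λ = (3·3² + 56)/(2·42) ≡ 10/11. 11⁻¹ ≡ 20 (mod 73) since 11·20 = 220 ≡ 1, so λ ≡ 10·20 ≡ 54.
  x = λ² - 3 - 3 = 2916 - 6 ≡ 63; y = λ·(3 - 63) - 42 ≡ 3. → (63, 3)
3Q: (63, 3) + (3, 42). λ = (42 - 3)/(3 - 63) ≡ 39/13 mod 73. 13⁻¹ ≡ 45 (mod 73) since 13·45 = 585 ≡ 1, so λ ≡ 3.
  x = λ² - 63 - 3 = 9 - 66 ≡ 16; y = λ·(63 - 16) - 3 ≡ 65. → (16, 65)
4Q: (16, 65) + (3, 42). λ = (42 - 65)/(3 - 16) ≡ 50/60 mod 73. 60⁻¹ ≡ 28 (mod 73), so λ ≡ 13.
  x = λ² - 16 - 3 = 169 - 19 ≡ 4; y = λ·(16 - 4) - 65 ≡ 18. → (4, 18)
5Q: (4, 18) + (3, 42). λ = (42 - 18)/(3 - 4) ≡ 24/72 mod 73. 72⁻¹ ≡ 72 (mod 73), so λ ≡ 49.
  x = λ² - 4 - 3 = 2401 - 7 ≡ 58; y = λ·(4 - 58) - 18 ≡ 37. → (58, 37)
6Q: (58, 37) + (3, 42). λ = (42 - 37)/(3 - 58) ≡ 5/18 mod 73. 18⁻¹ ≡ 69 (mod 73) since 18·69 = 1242 ≡ 1, so λ ≡ 53.
  x = λ² - 58 - 3 = 2809 - 61 ≡ 47; y = λ·(58 - 47) - 37 ≡ 35. → (47, 35)
7Q: (47, 35) + (3, 42). λ = (42 - 35)/(3 - 47) ≡ 7/29 mod 73. 29⁻¹ ≡ 68 (mod 73), so λ ≡ 38.
  x = λ² - 47 - 3 = 1444 - 50 ≡ 7; y = λ·(47 - 7) - 35 ≡ 25. → (7, 25)

(7, 25)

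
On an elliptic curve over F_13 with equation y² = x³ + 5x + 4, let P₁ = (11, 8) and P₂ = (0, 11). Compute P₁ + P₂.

(1, 7)

(11, 8) + (0, 11). λ = (11 - 8)/(0 - 11) ≡ 3/2 mod 13. 2⁻¹ ≡ 7 (mod 13), so λ ≡ 8.
  x = λ² - 11 - 0 = 64 - 11 ≡ 1; y = λ·(11 - 1) - 8 ≡ 7. → (1, 7)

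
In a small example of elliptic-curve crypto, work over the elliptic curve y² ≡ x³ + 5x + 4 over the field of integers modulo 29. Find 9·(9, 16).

(5, 3)

Write Q = (9, 16).
Repeated addition: build up to 9Q.
2Q: tangent at (9, 16): λ = (3·9² + 5)/(2·16) ≡ 16/3. 3⁻¹ ≡ 10 (mod 29) since 3·10 = 30 ≡ 1, so λ ≡ 16·10 ≡ 15.
  x = λ² - 9 - 9 = 225 - 18 ≡ 4; y = λ·(9 - 4) - 16 ≡ 1. → (4, 1)
3Q: (4, 1) + (9, 16). λ = (16 - 1)/(9 - 4) ≡ 15/5 mod 29. 5⁻¹ ≡ 6 (mod 29), so λ ≡ 3.
  x = λ² - 4 - 9 = 9 - 13 ≡ 25; y = λ·(4 - 25) - 1 ≡ 23. → (25, 23)
4Q: (25, 23) + (9, 16). λ = (16 - 23)/(9 - 25) ≡ 22/13 mod 29. 13⁻¹ ≡ 9 (mod 29), so λ ≡ 24.
  x = λ² - 25 - 9 = 576 - 34 ≡ 20; y = λ·(25 - 20) - 23 ≡ 10. → (20, 10)
5Q: (20, 10) + (9, 16). λ = (16 - 10)/(9 - 20) ≡ 6/18 mod 29. 18⁻¹ ≡ 21 (mod 29), so λ ≡ 10.
  x = λ² - 20 - 9 = 100 - 29 ≡ 13; y = λ·(20 - 13) - 10 ≡ 2. → (13, 2)
6Q: (13, 2) + (9, 16). λ = (16 - 2)/(9 - 13) ≡ 14/25 mod 29. 25⁻¹ ≡ 7 (mod 29), so λ ≡ 11.
  x = λ² - 13 - 9 = 121 - 22 ≡ 12; y = λ·(13 - 12) - 2 ≡ 9. → (12, 9)
7Q: (12, 9) + (9, 16). λ = (16 - 9)/(9 - 12) ≡ 7/26 mod 29. 26⁻¹ ≡ 19 (mod 29) since 26·19 = 494 ≡ 1, so λ ≡ 17.
  x = λ² - 12 - 9 = 289 - 21 ≡ 7; y = λ·(12 - 7) - 9 ≡ 18. → (7, 18)
8Q: (7, 18) + (9, 16). λ = (16 - 18)/(9 - 7) ≡ 27/2 mod 29. 2⁻¹ ≡ 15 (mod 29), so λ ≡ 28.
  x = λ² - 7 - 9 = 784 - 16 ≡ 14; y = λ·(7 - 14) - 18 ≡ 18. → (14, 18)
9Q: (14, 18) + (9, 16). λ = (16 - 18)/(9 - 14) ≡ 27/24 mod 29. 24⁻¹ ≡ 23 (mod 29), so λ ≡ 12.
  x = λ² - 14 - 9 = 144 - 23 ≡ 5; y = λ·(14 - 5) - 18 ≡ 3. → (5, 3)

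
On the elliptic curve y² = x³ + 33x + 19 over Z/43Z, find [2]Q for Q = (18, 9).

(20, 37)

tangent at (18, 9): λ = (3·18² + 33)/(2·9) ≡ 16/18. 18⁻¹ ≡ 12 (mod 43), so λ ≡ 16·12 ≡ 20.
  x = λ² - 18 - 18 = 400 - 36 ≡ 20; y = λ·(18 - 20) - 9 ≡ 37. → (20, 37)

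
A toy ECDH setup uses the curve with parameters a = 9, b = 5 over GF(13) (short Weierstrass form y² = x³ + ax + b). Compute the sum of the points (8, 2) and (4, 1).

(8, 2) + (4, 1). λ = (1 - 2)/(4 - 8) ≡ 12/9 mod 13. 9⁻¹ ≡ 3 (mod 13), so λ ≡ 10.
  x = λ² - 8 - 4 = 100 - 12 ≡ 10; y = λ·(8 - 10) - 2 ≡ 4. → (10, 4)

(10, 4)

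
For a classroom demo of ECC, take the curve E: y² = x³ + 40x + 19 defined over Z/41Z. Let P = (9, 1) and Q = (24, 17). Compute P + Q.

(29, 5)

(9, 1) + (24, 17). λ = (17 - 1)/(24 - 9) ≡ 16/15 mod 41. 15⁻¹ ≡ 11 (mod 41), so λ ≡ 12.
  x = λ² - 9 - 24 = 144 - 33 ≡ 29; y = λ·(9 - 29) - 1 ≡ 5. → (29, 5)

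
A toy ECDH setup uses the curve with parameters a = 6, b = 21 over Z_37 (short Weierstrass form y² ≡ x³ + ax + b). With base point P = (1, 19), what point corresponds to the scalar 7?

(8, 10)

Double-and-add on 7 = (111)₂. Start with P = (1, 19) for the leading 1-bit.
double: tangent at (1, 19): λ = (3·1² + 6)/(2·19) ≡ 9/1. 1⁻¹ ≡ 1 (mod 37) since 1·1 = 1 ≡ 1, so λ ≡ 9·1 ≡ 9.
  x = λ² - 1 - 1 = 81 - 2 ≡ 5; y = λ·(1 - 5) - 19 ≡ 19. → (5, 19)
add P: (5, 19) + (1, 19). λ = (19 - 19)/(1 - 5) ≡ 0/33 mod 37. 33⁻¹ ≡ 9 (mod 37) since 33·9 = 297 ≡ 1, so λ ≡ 0.
  x = λ² - 5 - 1 = 0 - 6 ≡ 31; y = λ·(5 - 31) - 19 ≡ 18. → (31, 18)
double: tangent at (31, 18): λ = (3·31² + 6)/(2·18) ≡ 3/36. 36⁻¹ ≡ 36 (mod 37) since 36·36 = 1296 ≡ 1, so λ ≡ 3·36 ≡ 34.
  x = λ² - 31 - 31 = 1156 - 62 ≡ 21; y = λ·(31 - 21) - 18 ≡ 26. → (21, 26)
add P: (21, 26) + (1, 19). λ = (19 - 26)/(1 - 21) ≡ 30/17 mod 37. 17⁻¹ ≡ 24 (mod 37), so λ ≡ 17.
  x = λ² - 21 - 1 = 289 - 22 ≡ 8; y = λ·(21 - 8) - 26 ≡ 10. → (8, 10)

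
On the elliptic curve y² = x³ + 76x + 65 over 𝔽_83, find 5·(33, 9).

(21, 7)

Write P = (33, 9).
Repeated addition: build up to 5P.
2P: tangent at (33, 9): λ = (3·33² + 76)/(2·9) ≡ 23/18. 18⁻¹ ≡ 60 (mod 83) since 18·60 = 1080 ≡ 1, so λ ≡ 23·60 ≡ 52.
  x = λ² - 33 - 33 = 2704 - 66 ≡ 65; y = λ·(33 - 65) - 9 ≡ 70. → (65, 70)
3P: (65, 70) + (33, 9). λ = (9 - 70)/(33 - 65) ≡ 22/51 mod 83. 51⁻¹ ≡ 70 (mod 83), so λ ≡ 46.
  x = λ² - 65 - 33 = 2116 - 98 ≡ 26; y = λ·(65 - 26) - 70 ≡ 64. → (26, 64)
4P: (26, 64) + (33, 9). λ = (9 - 64)/(33 - 26) ≡ 28/7 mod 83. 7⁻¹ ≡ 12 (mod 83), so λ ≡ 4.
  x = λ² - 26 - 33 = 16 - 59 ≡ 40; y = λ·(26 - 40) - 64 ≡ 46. → (40, 46)
5P: (40, 46) + (33, 9). λ = (9 - 46)/(33 - 40) ≡ 46/76 mod 83. 76⁻¹ ≡ 71 (mod 83), so λ ≡ 29.
  x = λ² - 40 - 33 = 841 - 73 ≡ 21; y = λ·(40 - 21) - 46 ≡ 7. → (21, 7)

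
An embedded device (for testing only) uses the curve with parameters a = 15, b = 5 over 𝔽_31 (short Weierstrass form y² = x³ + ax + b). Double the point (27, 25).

(22, 3)

tangent at (27, 25): λ = (3·27² + 15)/(2·25) ≡ 1/19. 19⁻¹ ≡ 18 (mod 31), so λ ≡ 1·18 ≡ 18.
  x = λ² - 27 - 27 = 324 - 54 ≡ 22; y = λ·(27 - 22) - 25 ≡ 3. → (22, 3)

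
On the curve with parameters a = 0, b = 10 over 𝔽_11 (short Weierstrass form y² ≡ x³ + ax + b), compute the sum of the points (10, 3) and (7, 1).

(3, 9)

(10, 3) + (7, 1). λ = (1 - 3)/(7 - 10) ≡ 9/8 mod 11. 8⁻¹ ≡ 7 (mod 11), so λ ≡ 8.
  x = λ² - 10 - 7 = 64 - 17 ≡ 3; y = λ·(10 - 3) - 3 ≡ 9. → (3, 9)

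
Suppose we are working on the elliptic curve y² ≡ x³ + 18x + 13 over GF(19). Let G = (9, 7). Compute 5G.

Repeated addition: build up to 5G.
2G: tangent at (9, 7): λ = (3·9² + 18)/(2·7) ≡ 14/14. 14⁻¹ ≡ 15 (mod 19), so λ ≡ 14·15 ≡ 1.
  x = λ² - 9 - 9 = 1 - 18 ≡ 2; y = λ·(9 - 2) - 7 ≡ 0. → (2, 0)
3G: (2, 0) + (9, 7). λ = (7 - 0)/(9 - 2) ≡ 7/7 mod 19. 7⁻¹ ≡ 11 (mod 19), so λ ≡ 1.
  x = λ² - 2 - 9 = 1 - 11 ≡ 9; y = λ·(2 - 9) - 0 ≡ 12. → (9, 12)
4G: (9, 12) + (9, 7): same x and y₁ ≡ -y₂, so the sum is 𝒪.
5G: 𝒪 + (9, 7) = (9, 7) (identity).

(9, 7)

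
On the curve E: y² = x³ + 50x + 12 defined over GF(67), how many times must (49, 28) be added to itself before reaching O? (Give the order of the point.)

2P: tangent at (49, 28): λ = (3·49² + 50)/(2·28) ≡ 17/56. 56⁻¹ ≡ 6 (mod 67) since 56·6 = 336 ≡ 1, so λ ≡ 17·6 ≡ 35.
  x = λ² - 49 - 49 = 1225 - 98 ≡ 55; y = λ·(49 - 55) - 28 ≡ 30. → (55, 30)
3P: (55, 30) + (49, 28). λ = (28 - 30)/(49 - 55) ≡ 65/61 mod 67. 61⁻¹ ≡ 11 (mod 67), so λ ≡ 45.
  x = λ² - 55 - 49 = 2025 - 104 ≡ 45; y = λ·(55 - 45) - 30 ≡ 18. → (45, 18)
4P: (45, 18) + (49, 28). λ = (28 - 18)/(49 - 45) ≡ 10/4 mod 67. 4⁻¹ ≡ 17 (mod 67), so λ ≡ 36.
  x = λ² - 45 - 49 = 1296 - 94 ≡ 63; y = λ·(45 - 63) - 18 ≡ 4. → (63, 4)
5P: (63, 4) + (49, 28). λ = (28 - 4)/(49 - 63) ≡ 24/53 mod 67. 53⁻¹ ≡ 43 (mod 67), so λ ≡ 27.
  x = λ² - 63 - 49 = 729 - 112 ≡ 14; y = λ·(63 - 14) - 4 ≡ 46. → (14, 46)
6P: (14, 46) + (49, 28). λ = (28 - 46)/(49 - 14) ≡ 49/35 mod 67. 35⁻¹ ≡ 23 (mod 67), so λ ≡ 55.
  x = λ² - 14 - 49 = 3025 - 63 ≡ 14; y = λ·(14 - 14) - 46 ≡ 21. → (14, 21)
7P: (14, 21) + (49, 28). λ = (28 - 21)/(49 - 14) ≡ 7/35 mod 67. 35⁻¹ ≡ 23 (mod 67), so λ ≡ 27.
  x = λ² - 14 - 49 = 729 - 63 ≡ 63; y = λ·(14 - 63) - 21 ≡ 63. → (63, 63)
8P: (63, 63) + (49, 28). λ = (28 - 63)/(49 - 63) ≡ 32/53 mod 67. 53⁻¹ ≡ 43 (mod 67) since 53·43 = 2279 ≡ 1, so λ ≡ 36.
  x = λ² - 63 - 49 = 1296 - 112 ≡ 45; y = λ·(63 - 45) - 63 ≡ 49. → (45, 49)
9P: (45, 49) + (49, 28). λ = (28 - 49)/(49 - 45) ≡ 46/4 mod 67. 4⁻¹ ≡ 17 (mod 67), so λ ≡ 45.
  x = λ² - 45 - 49 = 2025 - 94 ≡ 55; y = λ·(45 - 55) - 49 ≡ 37. → (55, 37)
10P: (55, 37) + (49, 28). λ = (28 - 37)/(49 - 55) ≡ 58/61 mod 67. 61⁻¹ ≡ 11 (mod 67), so λ ≡ 35.
  x = λ² - 55 - 49 = 1225 - 104 ≡ 49; y = λ·(55 - 49) - 37 ≡ 39. → (49, 39)
11P: (49, 39) + (49, 28): same x and y₁ ≡ -y₂, so the sum is O.
11P = O, so the order is 11.

11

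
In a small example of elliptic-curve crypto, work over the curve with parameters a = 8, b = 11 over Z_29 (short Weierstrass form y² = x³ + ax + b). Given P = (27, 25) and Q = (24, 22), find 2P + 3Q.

(7, 27)

First 2P:
Repeated addition: build up to 2P.
2P: tangent at (27, 25): λ = (3·27² + 8)/(2·25) ≡ 20/21. 21⁻¹ ≡ 18 (mod 29), so λ ≡ 20·18 ≡ 12.
  x = λ² - 27 - 27 = 144 - 54 ≡ 3; y = λ·(27 - 3) - 25 ≡ 2. → (3, 2)
2P = (3, 2).
Next 3Q:
Repeated addition: build up to 3Q.
2Q: tangent at (24, 22): λ = (3·24² + 8)/(2·22) ≡ 25/15. 15⁻¹ ≡ 2 (mod 29) since 15·2 = 30 ≡ 1, so λ ≡ 25·2 ≡ 21.
  x = λ² - 24 - 24 = 441 - 48 ≡ 16; y = λ·(24 - 16) - 22 ≡ 1. → (16, 1)
3Q: (16, 1) + (24, 22). λ = (22 - 1)/(24 - 16) ≡ 21/8 mod 29. 8⁻¹ ≡ 11 (mod 29), so λ ≡ 28.
  x = λ² - 16 - 24 = 784 - 40 ≡ 19; y = λ·(16 - 19) - 1 ≡ 2. → (19, 2)
3Q = (19, 2).
Finally 2P + 3Q:
(3, 2) + (19, 2). λ = (2 - 2)/(19 - 3) ≡ 0/16 mod 29. 16⁻¹ ≡ 20 (mod 29), so λ ≡ 0.
  x = λ² - 3 - 19 = 0 - 22 ≡ 7; y = λ·(3 - 7) - 2 ≡ 27. → (7, 27)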